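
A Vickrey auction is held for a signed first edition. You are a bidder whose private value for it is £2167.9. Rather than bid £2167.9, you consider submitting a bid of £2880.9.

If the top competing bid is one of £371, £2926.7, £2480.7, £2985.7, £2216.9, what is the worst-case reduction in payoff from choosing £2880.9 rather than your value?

£371: same outcome either way → loss £0.
£2926.7: same outcome either way → loss £0.
£2480.7: truthful gives £0, deviation gives −£312.8 → loss £312.8.
£2985.7: same outcome either way → loss £0.
£2216.9: truthful gives £0, deviation gives −£49 → loss £49.
Maximum loss: £312.8.

£312.8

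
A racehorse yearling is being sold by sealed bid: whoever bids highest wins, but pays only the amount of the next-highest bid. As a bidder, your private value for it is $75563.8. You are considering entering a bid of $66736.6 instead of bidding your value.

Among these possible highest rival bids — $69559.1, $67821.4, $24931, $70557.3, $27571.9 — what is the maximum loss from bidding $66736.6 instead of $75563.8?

$69559.1: truthful gives $6004.7, deviation gives $0 → loss $6004.7.
$67821.4: truthful gives $7742.4, deviation gives $0 → loss $7742.4.
$24931: same outcome either way → loss $0.
$70557.3: truthful gives $5006.5, deviation gives $0 → loss $5006.5.
$27571.9: same outcome either way → loss $0.
Maximum loss: $7742.4.

$7742.4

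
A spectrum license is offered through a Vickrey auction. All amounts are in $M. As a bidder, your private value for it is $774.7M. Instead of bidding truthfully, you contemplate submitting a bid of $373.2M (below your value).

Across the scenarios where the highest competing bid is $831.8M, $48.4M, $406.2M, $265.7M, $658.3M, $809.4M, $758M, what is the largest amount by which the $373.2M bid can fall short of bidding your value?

$831.8M: same outcome either way → loss $0M.
$48.4M: same outcome either way → loss $0M.
$406.2M: truthful gives $368.5M, deviation gives $0M → loss $368.5M.
$265.7M: same outcome either way → loss $0M.
$658.3M: truthful gives $116.4M, deviation gives $0M → loss $116.4M.
$809.4M: same outcome either way → loss $0M.
$758M: truthful gives $16.7M, deviation gives $0M → loss $16.7M.
Maximum loss: $368.5M.

$368.5M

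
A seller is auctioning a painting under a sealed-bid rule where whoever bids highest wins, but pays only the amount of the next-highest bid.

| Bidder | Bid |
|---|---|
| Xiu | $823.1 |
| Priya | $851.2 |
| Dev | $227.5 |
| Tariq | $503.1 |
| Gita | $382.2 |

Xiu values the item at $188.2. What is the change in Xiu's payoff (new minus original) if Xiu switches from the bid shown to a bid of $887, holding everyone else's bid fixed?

The highest bid among the other bidders is $851.2; Xiu's bid doesn't change that.
Original bid $823.1: Xiu is not highest (top rival bid is $851.2); payoff $0.
Alternative bid $887: Xiu is highest, pays the top rival bid $851.2; payoff $188.2 − $851.2 = −$663.
Change in payoff = −$663 − ($0) = −$663.

−$663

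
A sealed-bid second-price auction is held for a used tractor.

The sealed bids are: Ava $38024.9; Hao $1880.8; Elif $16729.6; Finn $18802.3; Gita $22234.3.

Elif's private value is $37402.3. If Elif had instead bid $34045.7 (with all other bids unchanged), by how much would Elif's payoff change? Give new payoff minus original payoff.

The highest bid among the other bidders is $38024.9; Elif's bid doesn't change that.
Original bid $16729.6: Elif is not highest (top rival bid is $38024.9); payoff $0.
Alternative bid $34045.7: Elif is not highest (top rival bid is $38024.9); payoff $0.
Change in payoff = $0 − ($0) = $0.

$0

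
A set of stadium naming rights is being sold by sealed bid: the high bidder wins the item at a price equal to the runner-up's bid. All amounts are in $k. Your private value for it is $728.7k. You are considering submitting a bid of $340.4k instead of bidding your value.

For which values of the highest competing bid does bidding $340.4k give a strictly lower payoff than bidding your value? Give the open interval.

($340.4k, $728.7k)

If the competing bid is below $340.4k, both bids win at the same price — no difference.
If it is above $728.7k, both bids lose — no difference.
If it lies strictly between $340.4k and $728.7k, bidding your value wins at a price below your value (positive payoff) while bidding $340.4k loses (payoff 0).
So the deviation strictly hurts on the open interval ($340.4k, $728.7k).
In a second-price auction your bid sets only whether you win, not what you pay, so bidding your true value is weakly dominant.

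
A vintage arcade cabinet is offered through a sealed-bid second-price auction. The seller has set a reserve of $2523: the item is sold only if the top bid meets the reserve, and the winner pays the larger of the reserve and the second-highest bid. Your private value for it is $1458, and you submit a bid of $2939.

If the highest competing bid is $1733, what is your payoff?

−$1065

Your bid $2939 is the highest and exceeds the reserve.
Price = max(second-highest bid, reserve) = max($1733, $2523) = $2523.
Payoff = $1458 − $2523 = −$1065.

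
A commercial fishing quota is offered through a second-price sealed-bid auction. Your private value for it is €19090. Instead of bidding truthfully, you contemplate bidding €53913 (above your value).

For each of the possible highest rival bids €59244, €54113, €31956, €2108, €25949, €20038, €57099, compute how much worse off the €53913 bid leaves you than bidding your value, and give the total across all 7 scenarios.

€20673

The deviation costs you only when the competing bid falls strictly between €19090 and €53913; elsewhere both bids give the same outcome.
€59244: outcomes coincide → loss €0.
€54113: outcomes coincide → loss €0.
€31956: truthful payoff €0, deviation payoff −€12866 → loss €12866.
€2108: outcomes coincide → loss €0.
€25949: truthful payoff €0, deviation payoff −€6859 → loss €6859.
€20038: truthful payoff €0, deviation payoff −€948 → loss €948.
€57099: outcomes coincide → loss €0.
Total loss = €12866 + €6859 + €948 = €20673.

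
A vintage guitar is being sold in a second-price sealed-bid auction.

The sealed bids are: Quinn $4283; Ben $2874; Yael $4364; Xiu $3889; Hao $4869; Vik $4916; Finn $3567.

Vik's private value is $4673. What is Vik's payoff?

−$196

Highest bid: Vik at $4916, so Vik wins.
Second-highest bid: Hao at $4869 — that is the price the winner pays.
Vik's payoff = value − price = $4673 − $4869 = −$196.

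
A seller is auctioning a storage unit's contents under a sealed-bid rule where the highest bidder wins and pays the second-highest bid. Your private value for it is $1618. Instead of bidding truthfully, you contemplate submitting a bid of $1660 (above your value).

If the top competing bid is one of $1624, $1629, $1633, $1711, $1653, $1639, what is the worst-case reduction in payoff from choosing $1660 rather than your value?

$1624: truthful gives $0, deviation gives −$6 → loss $6.
$1629: truthful gives $0, deviation gives −$11 → loss $11.
$1633: truthful gives $0, deviation gives −$15 → loss $15.
$1711: same outcome either way → loss $0.
$1653: truthful gives $0, deviation gives −$35 → loss $35.
$1639: truthful gives $0, deviation gives −$21 → loss $21.
Maximum loss: $35.

$35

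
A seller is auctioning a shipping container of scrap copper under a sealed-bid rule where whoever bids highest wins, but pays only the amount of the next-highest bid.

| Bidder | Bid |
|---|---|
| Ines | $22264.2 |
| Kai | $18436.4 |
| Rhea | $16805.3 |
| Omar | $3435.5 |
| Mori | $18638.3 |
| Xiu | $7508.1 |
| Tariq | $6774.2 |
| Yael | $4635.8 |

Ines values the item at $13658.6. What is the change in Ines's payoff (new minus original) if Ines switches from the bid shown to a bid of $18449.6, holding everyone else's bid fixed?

The highest bid among the other bidders is $18638.3; Ines's bid doesn't change that.
Original bid $22264.2: Ines is highest, pays the top rival bid $18638.3; payoff $13658.6 − $18638.3 = −$4979.7.
Alternative bid $18449.6: Ines is not highest (top rival bid is $18638.3); payoff $0.
Change in payoff = $0 − (−$4979.7) = $4979.7.

$4979.7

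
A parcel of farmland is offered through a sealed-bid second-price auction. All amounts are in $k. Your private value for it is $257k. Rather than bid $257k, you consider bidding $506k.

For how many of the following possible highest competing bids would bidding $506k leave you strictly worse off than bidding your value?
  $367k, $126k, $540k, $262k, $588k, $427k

The deviation hurts exactly when the highest competing bid lies strictly between $257k and $506k — overbidding then wins at a price above your value.
$367k: inside the interval → strictly worse (loss $110k).
$126k: below both → same outcome either way.
$540k: above both → same outcome either way.
$262k: inside the interval → strictly worse (loss $5k).
$588k: above both → same outcome either way.
$427k: inside the interval → strictly worse (loss $170k).
Count: 3.

3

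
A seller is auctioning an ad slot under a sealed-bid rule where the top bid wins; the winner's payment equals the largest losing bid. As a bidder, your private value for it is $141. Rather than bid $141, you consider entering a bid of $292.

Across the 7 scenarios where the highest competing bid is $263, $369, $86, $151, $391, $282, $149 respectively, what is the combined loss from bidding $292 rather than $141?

The deviation costs you only when the competing bid falls strictly between $141 and $292; elsewhere both bids give the same outcome.
$263: truthful payoff $0, deviation payoff −$122 → loss $122.
$369: outcomes coincide → loss $0.
$86: outcomes coincide → loss $0.
$151: truthful payoff $0, deviation payoff −$10 → loss $10.
$391: outcomes coincide → loss $0.
$282: truthful payoff $0, deviation payoff −$141 → loss $141.
$149: truthful payoff $0, deviation payoff −$8 → loss $8.
Total loss = $122 + $10 + $141 + $8 = $281.

$281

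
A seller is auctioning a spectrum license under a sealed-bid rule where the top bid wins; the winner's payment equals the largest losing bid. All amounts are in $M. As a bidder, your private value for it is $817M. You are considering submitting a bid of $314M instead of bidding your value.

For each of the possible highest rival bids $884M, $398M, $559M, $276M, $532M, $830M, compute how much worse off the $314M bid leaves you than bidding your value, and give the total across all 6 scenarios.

$962M

The deviation costs you only when the competing bid falls strictly between $314M and $817M; elsewhere both bids give the same outcome.
$884M: outcomes coincide → loss $0M.
$398M: truthful payoff $419M, deviation payoff $0M → loss $419M.
$559M: truthful payoff $258M, deviation payoff $0M → loss $258M.
$276M: outcomes coincide → loss $0M.
$532M: truthful payoff $285M, deviation payoff $0M → loss $285M.
$830M: outcomes coincide → loss $0M.
Total loss = $419M + $258M + $285M = $962M.
Because the price is fixed by the runner-up's bid, deviating from your value can only change a good outcome into a bad one — never the reverse.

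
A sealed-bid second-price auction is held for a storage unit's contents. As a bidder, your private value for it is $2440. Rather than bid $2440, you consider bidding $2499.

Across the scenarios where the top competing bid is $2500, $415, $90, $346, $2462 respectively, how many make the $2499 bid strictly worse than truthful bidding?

The deviation hurts exactly when the highest competing bid lies strictly between $2440 and $2499 — overbidding then wins at a price above your value.
$2500: above both → same outcome either way.
$415: below both → same outcome either way.
$90: below both → same outcome either way.
$346: below both → same outcome either way.
$2462: inside the interval → strictly worse (loss $22).
Count: 1.

1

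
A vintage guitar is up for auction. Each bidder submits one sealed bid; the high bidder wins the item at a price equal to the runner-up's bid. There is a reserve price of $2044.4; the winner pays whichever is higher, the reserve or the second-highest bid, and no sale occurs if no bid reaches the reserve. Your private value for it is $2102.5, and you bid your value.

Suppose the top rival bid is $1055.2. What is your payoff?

$58.1

Your bid $2102.5 is the highest and exceeds the reserve.
Price = max(second-highest bid, reserve) = max($1055.2, $2044.4) = $2044.4.
Payoff = $2102.5 − $2044.4 = $58.1.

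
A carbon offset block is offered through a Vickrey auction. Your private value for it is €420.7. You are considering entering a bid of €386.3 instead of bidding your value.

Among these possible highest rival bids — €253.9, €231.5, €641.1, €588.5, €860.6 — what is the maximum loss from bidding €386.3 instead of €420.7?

€0

€253.9: same outcome either way → loss €0.
€231.5: same outcome either way → loss €0.
€641.1: same outcome either way → loss €0.
€588.5: same outcome either way → loss €0.
€860.6: same outcome either way → loss €0.
Maximum loss: €0.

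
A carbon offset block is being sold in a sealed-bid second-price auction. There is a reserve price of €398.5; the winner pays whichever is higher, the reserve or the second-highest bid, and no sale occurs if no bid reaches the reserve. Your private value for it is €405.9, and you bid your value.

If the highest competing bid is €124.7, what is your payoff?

€7.4

Your bid €405.9 is the highest and exceeds the reserve.
Price = max(second-highest bid, reserve) = max(€124.7, €398.5) = €398.5.
Payoff = €405.9 − €398.5 = €7.4.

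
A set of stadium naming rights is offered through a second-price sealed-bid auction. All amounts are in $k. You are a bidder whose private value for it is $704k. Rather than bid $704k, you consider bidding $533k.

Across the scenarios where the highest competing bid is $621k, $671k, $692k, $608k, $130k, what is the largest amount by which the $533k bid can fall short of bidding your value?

$621k: truthful gives $83k, deviation gives $0k → loss $83k.
$671k: truthful gives $33k, deviation gives $0k → loss $33k.
$692k: truthful gives $12k, deviation gives $0k → loss $12k.
$608k: truthful gives $96k, deviation gives $0k → loss $96k.
$130k: same outcome either way → loss $0k.
Maximum loss: $96k.

$96k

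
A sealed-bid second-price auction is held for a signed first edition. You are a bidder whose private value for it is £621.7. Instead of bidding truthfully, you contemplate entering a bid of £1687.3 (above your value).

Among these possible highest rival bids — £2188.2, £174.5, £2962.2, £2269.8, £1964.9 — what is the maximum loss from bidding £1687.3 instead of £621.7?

£2188.2: same outcome either way → loss £0.
£174.5: same outcome either way → loss £0.
£2962.2: same outcome either way → loss £0.
£2269.8: same outcome either way → loss £0.
£1964.9: same outcome either way → loss £0.
Maximum loss: £0.

£0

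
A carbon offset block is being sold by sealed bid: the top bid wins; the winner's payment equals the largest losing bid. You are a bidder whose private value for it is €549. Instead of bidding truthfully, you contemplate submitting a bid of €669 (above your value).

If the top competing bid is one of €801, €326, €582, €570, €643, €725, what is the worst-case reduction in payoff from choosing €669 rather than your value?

€94

€801: same outcome either way → loss €0.
€326: same outcome either way → loss €0.
€582: truthful gives €0, deviation gives −€33 → loss €33.
€570: truthful gives €0, deviation gives −€21 → loss €21.
€643: truthful gives €0, deviation gives −€94 → loss €94.
€725: same outcome either way → loss €0.
Maximum loss: €94.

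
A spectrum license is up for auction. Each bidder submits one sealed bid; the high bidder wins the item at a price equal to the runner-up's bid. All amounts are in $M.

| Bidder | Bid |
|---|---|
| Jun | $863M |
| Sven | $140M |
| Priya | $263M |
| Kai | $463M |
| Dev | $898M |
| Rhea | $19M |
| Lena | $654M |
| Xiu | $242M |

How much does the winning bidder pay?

$863M

Highest bid: Dev at $898M, so Dev wins.
Second-highest bid: Jun at $863M — that is the price the winner pays.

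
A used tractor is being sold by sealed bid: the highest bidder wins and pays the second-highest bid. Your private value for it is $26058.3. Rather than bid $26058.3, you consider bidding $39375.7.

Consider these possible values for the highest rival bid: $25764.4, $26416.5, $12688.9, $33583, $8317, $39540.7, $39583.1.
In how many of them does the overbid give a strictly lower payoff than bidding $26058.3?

2

The deviation hurts exactly when the highest competing bid lies strictly between $26058.3 and $39375.7 — overbidding then wins at a price above your value.
$25764.4: below both → same outcome either way.
$26416.5: inside the interval → strictly worse (loss $358.2).
$12688.9: below both → same outcome either way.
$33583: inside the interval → strictly worse (loss $7524.7).
$8317: below both → same outcome either way.
$39540.7: above both → same outcome either way.
$39583.1: above both → same outcome either way.
Count: 2.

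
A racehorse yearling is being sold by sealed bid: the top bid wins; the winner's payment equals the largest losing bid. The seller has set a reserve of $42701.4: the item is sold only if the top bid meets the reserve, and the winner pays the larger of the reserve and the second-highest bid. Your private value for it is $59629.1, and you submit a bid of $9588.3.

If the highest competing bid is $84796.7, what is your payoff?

Your bid $9588.3 is below the highest competing bid $84796.7, so you lose. Payoff $0.

$0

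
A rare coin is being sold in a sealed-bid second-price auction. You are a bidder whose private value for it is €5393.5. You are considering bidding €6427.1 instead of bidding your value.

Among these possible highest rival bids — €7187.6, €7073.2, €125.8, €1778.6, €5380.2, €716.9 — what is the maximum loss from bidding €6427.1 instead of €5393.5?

€7187.6: same outcome either way → loss €0.
€7073.2: same outcome either way → loss €0.
€125.8: same outcome either way → loss €0.
€1778.6: same outcome either way → loss €0.
€5380.2: same outcome either way → loss €0.
€716.9: same outcome either way → loss €0.
Maximum loss: €0.

€0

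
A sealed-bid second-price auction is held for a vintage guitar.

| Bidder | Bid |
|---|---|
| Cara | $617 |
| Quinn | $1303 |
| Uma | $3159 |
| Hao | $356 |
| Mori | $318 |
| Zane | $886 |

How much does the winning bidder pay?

Highest bid: Uma at $3159, so Uma wins.
Second-highest bid: Quinn at $1303 — that is the price the winner pays.

$1303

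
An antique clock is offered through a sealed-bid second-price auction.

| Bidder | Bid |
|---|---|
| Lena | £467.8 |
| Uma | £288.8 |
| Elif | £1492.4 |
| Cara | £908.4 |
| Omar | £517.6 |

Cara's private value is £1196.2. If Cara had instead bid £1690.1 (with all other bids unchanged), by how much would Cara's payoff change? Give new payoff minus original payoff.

−£296.2

The highest bid among the other bidders is £1492.4; Cara's bid doesn't change that.
Original bid £908.4: Cara is not highest (top rival bid is £1492.4); payoff £0.
Alternative bid £1690.1: Cara is highest, pays the top rival bid £1492.4; payoff £1196.2 − £1492.4 = −£296.2.
Change in payoff = −£296.2 − (£0) = −£296.2.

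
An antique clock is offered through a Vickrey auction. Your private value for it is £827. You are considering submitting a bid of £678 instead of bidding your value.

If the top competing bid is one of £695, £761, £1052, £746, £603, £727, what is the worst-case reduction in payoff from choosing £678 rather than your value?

£132

£695: truthful gives £132, deviation gives £0 → loss £132.
£761: truthful gives £66, deviation gives £0 → loss £66.
£1052: same outcome either way → loss £0.
£746: truthful gives £81, deviation gives £0 → loss £81.
£603: same outcome either way → loss £0.
£727: truthful gives £100, deviation gives £0 → loss £100.
Maximum loss: £132.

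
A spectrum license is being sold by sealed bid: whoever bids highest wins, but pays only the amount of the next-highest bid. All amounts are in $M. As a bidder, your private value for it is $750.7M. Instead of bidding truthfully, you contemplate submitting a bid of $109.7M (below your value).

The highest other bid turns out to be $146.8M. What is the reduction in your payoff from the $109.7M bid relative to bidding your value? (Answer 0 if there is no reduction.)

Bidding your value $750.7M: you win (since $750.7M > $146.8M) and pay $146.8M. Payoff $603.9M.
Bidding $109.7M: you lose. Payoff $0M.
The competing bid $146.8M lies between your shaded bid and your value, so underbidding forfeits an item you could have won at a profitable price.
Loss from deviating = $603.9M − ($0M) = $603.9M.

$603.9M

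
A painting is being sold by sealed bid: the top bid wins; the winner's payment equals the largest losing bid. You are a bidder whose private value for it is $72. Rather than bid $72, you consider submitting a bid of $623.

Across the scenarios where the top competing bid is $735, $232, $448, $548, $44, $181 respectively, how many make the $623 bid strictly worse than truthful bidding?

4

The deviation hurts exactly when the highest competing bid lies strictly between $72 and $623 — overbidding then wins at a price above your value.
$735: above both → same outcome either way.
$232: inside the interval → strictly worse (loss $160).
$448: inside the interval → strictly worse (loss $376).
$548: inside the interval → strictly worse (loss $476).
$44: below both → same outcome either way.
$181: inside the interval → strictly worse (loss $109).
Count: 4.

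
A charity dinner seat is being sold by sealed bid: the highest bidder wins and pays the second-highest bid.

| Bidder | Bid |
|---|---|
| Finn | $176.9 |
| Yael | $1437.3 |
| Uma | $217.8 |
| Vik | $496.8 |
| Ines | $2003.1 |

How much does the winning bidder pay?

$1437.3

Highest bid: Ines at $2003.1, so Ines wins.
Second-highest bid: Yael at $1437.3 — that is the price the winner pays.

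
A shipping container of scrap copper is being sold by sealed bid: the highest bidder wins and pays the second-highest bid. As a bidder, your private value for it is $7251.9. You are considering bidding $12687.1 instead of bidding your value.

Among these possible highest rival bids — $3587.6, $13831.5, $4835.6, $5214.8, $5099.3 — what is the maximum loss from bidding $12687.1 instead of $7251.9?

$0

$3587.6: same outcome either way → loss $0.
$13831.5: same outcome either way → loss $0.
$4835.6: same outcome either way → loss $0.
$5214.8: same outcome either way → loss $0.
$5099.3: same outcome either way → loss $0.
Maximum loss: $0.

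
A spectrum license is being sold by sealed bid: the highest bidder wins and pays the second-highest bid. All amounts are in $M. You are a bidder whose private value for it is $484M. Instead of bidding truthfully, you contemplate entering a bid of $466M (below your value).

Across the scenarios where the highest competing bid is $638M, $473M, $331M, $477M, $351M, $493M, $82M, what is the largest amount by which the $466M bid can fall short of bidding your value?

$11M

$638M: same outcome either way → loss $0M.
$473M: truthful gives $11M, deviation gives $0M → loss $11M.
$331M: same outcome either way → loss $0M.
$477M: truthful gives $7M, deviation gives $0M → loss $7M.
$351M: same outcome either way → loss $0M.
$493M: same outcome either way → loss $0M.
$82M: same outcome either way → loss $0M.
Maximum loss: $11M.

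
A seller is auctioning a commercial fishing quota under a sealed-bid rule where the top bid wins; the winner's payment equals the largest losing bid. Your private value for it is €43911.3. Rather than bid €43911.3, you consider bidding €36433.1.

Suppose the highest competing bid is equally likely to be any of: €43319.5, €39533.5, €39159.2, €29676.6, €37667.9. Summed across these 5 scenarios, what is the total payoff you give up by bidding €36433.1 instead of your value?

€15965.1

The deviation costs you only when the competing bid falls strictly between €36433.1 and €43911.3; elsewhere both bids give the same outcome.
€43319.5: truthful payoff €591.8, deviation payoff €0 → loss €591.8.
€39533.5: truthful payoff €4377.8, deviation payoff €0 → loss €4377.8.
€39159.2: truthful payoff €4752.1, deviation payoff €0 → loss €4752.1.
€29676.6: outcomes coincide → loss €0.
€37667.9: truthful payoff €6243.4, deviation payoff €0 → loss €6243.4.
Total loss = €591.8 + €4377.8 + €4752.1 + €6243.4 = €15965.1.
Because the price is fixed by the runner-up's bid, deviating from your value can only change a good outcome into a bad one — never the reverse.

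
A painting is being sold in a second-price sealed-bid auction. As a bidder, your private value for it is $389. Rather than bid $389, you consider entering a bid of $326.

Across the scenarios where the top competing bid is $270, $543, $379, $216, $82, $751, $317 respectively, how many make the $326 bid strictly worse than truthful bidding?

The deviation hurts exactly when the highest competing bid lies strictly between $326 and $389 — underbidding then forfeits a profitable win.
$270: below both → same outcome either way.
$543: above both → same outcome either way.
$379: inside the interval → strictly worse (loss $10).
$216: below both → same outcome either way.
$82: below both → same outcome either way.
$751: above both → same outcome either way.
$317: below both → same outcome either way.
Count: 1.

1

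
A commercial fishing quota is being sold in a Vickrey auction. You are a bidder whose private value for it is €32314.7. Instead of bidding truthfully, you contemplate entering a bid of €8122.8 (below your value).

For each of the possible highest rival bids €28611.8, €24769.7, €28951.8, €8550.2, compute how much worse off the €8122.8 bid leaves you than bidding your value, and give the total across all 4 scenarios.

The deviation costs you only when the competing bid falls strictly between €8122.8 and €32314.7; elsewhere both bids give the same outcome.
€28611.8: truthful payoff €3702.9, deviation payoff €0 → loss €3702.9.
€24769.7: truthful payoff €7545, deviation payoff €0 → loss €7545.
€28951.8: truthful payoff €3362.9, deviation payoff €0 → loss €3362.9.
€8550.2: truthful payoff €23764.5, deviation payoff €0 → loss €23764.5.
Total loss = €3702.9 + €7545 + €3362.9 + €23764.5 = €38375.3.
Because the price is fixed by the runner-up's bid, deviating from your value can only change a good outcome into a bad one — never the reverse.

€38375.3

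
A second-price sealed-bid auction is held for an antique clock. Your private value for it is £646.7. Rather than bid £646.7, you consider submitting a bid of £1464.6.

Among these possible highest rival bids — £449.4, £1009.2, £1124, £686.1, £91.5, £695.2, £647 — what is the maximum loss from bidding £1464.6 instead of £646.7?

£449.4: same outcome either way → loss £0.
£1009.2: truthful gives £0, deviation gives −£362.5 → loss £362.5.
£1124: truthful gives £0, deviation gives −£477.3 → loss £477.3.
£686.1: truthful gives £0, deviation gives −£39.4 → loss £39.4.
£91.5: same outcome either way → loss £0.
£695.2: truthful gives £0, deviation gives −£48.5 → loss £48.5.
£647: truthful gives £0, deviation gives −£0.3 → loss £0.3.
Maximum loss: £477.3.

£477.3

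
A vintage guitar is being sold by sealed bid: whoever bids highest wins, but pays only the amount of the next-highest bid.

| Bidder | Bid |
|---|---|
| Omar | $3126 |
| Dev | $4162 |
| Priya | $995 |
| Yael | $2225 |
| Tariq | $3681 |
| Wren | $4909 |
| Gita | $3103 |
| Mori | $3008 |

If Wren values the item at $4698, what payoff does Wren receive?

$536

Highest bid: Wren at $4909, so Wren wins.
Second-highest bid: Dev at $4162 — that is the price the winner pays.
Wren's payoff = value − price = $4698 − $4162 = $536.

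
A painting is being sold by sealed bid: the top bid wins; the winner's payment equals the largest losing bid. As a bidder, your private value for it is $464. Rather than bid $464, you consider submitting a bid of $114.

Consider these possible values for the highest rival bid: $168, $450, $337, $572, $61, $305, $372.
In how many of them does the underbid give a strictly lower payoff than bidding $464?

The deviation hurts exactly when the highest competing bid lies strictly between $114 and $464 — underbidding then forfeits a profitable win.
$168: inside the interval → strictly worse (loss $296).
$450: inside the interval → strictly worse (loss $14).
$337: inside the interval → strictly worse (loss $127).
$572: above both → same outcome either way.
$61: below both → same outcome either way.
$305: inside the interval → strictly worse (loss $159).
$372: inside the interval → strictly worse (loss $92).
Count: 5.

5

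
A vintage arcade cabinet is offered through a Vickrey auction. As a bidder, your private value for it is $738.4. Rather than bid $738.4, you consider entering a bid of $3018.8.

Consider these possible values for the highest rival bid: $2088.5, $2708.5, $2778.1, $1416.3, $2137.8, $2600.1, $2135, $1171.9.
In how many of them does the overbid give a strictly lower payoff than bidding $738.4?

8

The deviation hurts exactly when the highest competing bid lies strictly between $738.4 and $3018.8 — overbidding then wins at a price above your value.
$2088.5: inside the interval → strictly worse (loss $1350.1).
$2708.5: inside the interval → strictly worse (loss $1970.1).
$2778.1: inside the interval → strictly worse (loss $2039.7).
$1416.3: inside the interval → strictly worse (loss $677.9).
$2137.8: inside the interval → strictly worse (loss $1399.4).
$2600.1: inside the interval → strictly worse (loss $1861.7).
$2135: inside the interval → strictly worse (loss $1396.6).
$1171.9: inside the interval → strictly worse (loss $433.5).
Count: 8.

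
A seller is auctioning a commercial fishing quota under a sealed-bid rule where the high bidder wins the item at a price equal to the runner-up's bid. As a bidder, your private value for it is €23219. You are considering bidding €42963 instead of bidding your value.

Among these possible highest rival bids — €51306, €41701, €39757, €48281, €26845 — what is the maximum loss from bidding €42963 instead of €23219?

€51306: same outcome either way → loss €0.
€41701: truthful gives €0, deviation gives −€18482 → loss €18482.
€39757: truthful gives €0, deviation gives −€16538 → loss €16538.
€48281: same outcome either way → loss €0.
€26845: truthful gives €0, deviation gives −€3626 → loss €3626.
Maximum loss: €18482.

€18482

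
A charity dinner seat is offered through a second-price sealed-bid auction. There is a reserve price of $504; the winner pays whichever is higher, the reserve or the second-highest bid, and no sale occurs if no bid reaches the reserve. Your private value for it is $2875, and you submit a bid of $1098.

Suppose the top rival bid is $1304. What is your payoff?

$0

Your bid $1098 is below the highest competing bid $1304, so you lose. Payoff $0.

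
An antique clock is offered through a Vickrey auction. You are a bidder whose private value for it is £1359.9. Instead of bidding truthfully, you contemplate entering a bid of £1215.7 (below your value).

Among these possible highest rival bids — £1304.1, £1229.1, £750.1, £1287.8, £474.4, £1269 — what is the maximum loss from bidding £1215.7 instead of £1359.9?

£130.8

£1304.1: truthful gives £55.8, deviation gives £0 → loss £55.8.
£1229.1: truthful gives £130.8, deviation gives £0 → loss £130.8.
£750.1: same outcome either way → loss £0.
£1287.8: truthful gives £72.1, deviation gives £0 → loss £72.1.
£474.4: same outcome either way → loss £0.
£1269: truthful gives £90.9, deviation gives £0 → loss £90.9.
Maximum loss: £130.8.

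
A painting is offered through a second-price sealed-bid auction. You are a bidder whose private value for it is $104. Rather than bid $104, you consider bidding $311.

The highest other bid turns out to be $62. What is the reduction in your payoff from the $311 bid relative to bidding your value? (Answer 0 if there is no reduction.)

$0

Bidding your value $104: you win (since $104 > $62) and pay $62. Payoff $42.
Bidding $311: you win and pay $62. Payoff $104 − $62 = $42.
Difference = $42 − $42 = $0; both bids lead to the same outcome because the competing bid is below both your value and your alternative bid.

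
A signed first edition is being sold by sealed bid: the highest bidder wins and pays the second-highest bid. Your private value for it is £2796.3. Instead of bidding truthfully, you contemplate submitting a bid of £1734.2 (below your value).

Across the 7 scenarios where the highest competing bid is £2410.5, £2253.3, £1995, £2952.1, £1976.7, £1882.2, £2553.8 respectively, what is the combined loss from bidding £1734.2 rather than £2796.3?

The deviation costs you only when the competing bid falls strictly between £1734.2 and £2796.3; elsewhere both bids give the same outcome.
£2410.5: truthful payoff £385.8, deviation payoff £0 → loss £385.8.
£2253.3: truthful payoff £543, deviation payoff £0 → loss £543.
£1995: truthful payoff £801.3, deviation payoff £0 → loss £801.3.
£2952.1: outcomes coincide → loss £0.
£1976.7: truthful payoff £819.6, deviation payoff £0 → loss £819.6.
£1882.2: truthful payoff £914.1, deviation payoff £0 → loss £914.1.
£2553.8: truthful payoff £242.5, deviation payoff £0 → loss £242.5.
Total loss = £385.8 + £543 + £801.3 + £819.6 + £914.1 + £242.5 = £3706.3.

£3706.3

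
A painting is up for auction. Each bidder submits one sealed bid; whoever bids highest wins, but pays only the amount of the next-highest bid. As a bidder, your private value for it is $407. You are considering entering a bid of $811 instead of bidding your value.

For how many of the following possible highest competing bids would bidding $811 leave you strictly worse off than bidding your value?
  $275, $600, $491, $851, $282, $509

The deviation hurts exactly when the highest competing bid lies strictly between $407 and $811 — overbidding then wins at a price above your value.
$275: below both → same outcome either way.
$600: inside the interval → strictly worse (loss $193).
$491: inside the interval → strictly worse (loss $84).
$851: above both → same outcome either way.
$282: below both → same outcome either way.
$509: inside the interval → strictly worse (loss $102).
Count: 3.

3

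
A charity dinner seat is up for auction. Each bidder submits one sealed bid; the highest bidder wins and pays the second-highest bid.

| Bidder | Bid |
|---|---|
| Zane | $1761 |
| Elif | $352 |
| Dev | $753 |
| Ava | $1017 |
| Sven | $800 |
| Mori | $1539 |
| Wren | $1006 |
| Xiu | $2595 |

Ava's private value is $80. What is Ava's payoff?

Highest bid: Xiu at $2595, so Xiu wins.
Second-highest bid: Zane at $1761 — that is the price the winner pays.
Ava did not win, so Ava pays nothing and receives nothing: payoff $0.

$0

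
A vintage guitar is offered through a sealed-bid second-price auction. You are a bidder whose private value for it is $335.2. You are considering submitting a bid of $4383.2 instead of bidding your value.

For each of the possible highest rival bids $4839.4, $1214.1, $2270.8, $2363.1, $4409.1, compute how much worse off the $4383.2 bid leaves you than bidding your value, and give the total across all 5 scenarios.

The deviation costs you only when the competing bid falls strictly between $335.2 and $4383.2; elsewhere both bids give the same outcome.
$4839.4: outcomes coincide → loss $0.
$1214.1: truthful payoff $0, deviation payoff −$878.9 → loss $878.9.
$2270.8: truthful payoff $0, deviation payoff −$1935.6 → loss $1935.6.
$2363.1: truthful payoff $0, deviation payoff −$2027.9 → loss $2027.9.
$4409.1: outcomes coincide → loss $0.
Total loss = $878.9 + $1935.6 + $2027.9 = $4842.4.

$4842.4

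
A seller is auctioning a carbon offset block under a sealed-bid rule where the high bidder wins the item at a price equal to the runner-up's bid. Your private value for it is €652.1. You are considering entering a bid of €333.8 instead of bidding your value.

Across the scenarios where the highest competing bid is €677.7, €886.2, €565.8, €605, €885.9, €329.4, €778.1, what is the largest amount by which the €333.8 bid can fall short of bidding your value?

€86.3

€677.7: same outcome either way → loss €0.
€886.2: same outcome either way → loss €0.
€565.8: truthful gives €86.3, deviation gives €0 → loss €86.3.
€605: truthful gives €47.1, deviation gives €0 → loss €47.1.
€885.9: same outcome either way → loss €0.
€329.4: same outcome either way → loss €0.
€778.1: same outcome either way → loss €0.
Maximum loss: €86.3.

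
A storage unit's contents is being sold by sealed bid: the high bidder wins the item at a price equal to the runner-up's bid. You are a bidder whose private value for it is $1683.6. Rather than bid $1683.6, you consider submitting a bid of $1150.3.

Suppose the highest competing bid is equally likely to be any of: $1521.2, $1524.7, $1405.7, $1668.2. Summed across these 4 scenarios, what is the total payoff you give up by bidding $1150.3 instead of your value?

$614.6

The deviation costs you only when the competing bid falls strictly between $1150.3 and $1683.6; elsewhere both bids give the same outcome.
$1521.2: truthful payoff $162.4, deviation payoff $0 → loss $162.4.
$1524.7: truthful payoff $158.9, deviation payoff $0 → loss $158.9.
$1405.7: truthful payoff $277.9, deviation payoff $0 → loss $277.9.
$1668.2: truthful payoff $15.4, deviation payoff $0 → loss $15.4.
Total loss = $162.4 + $158.9 + $277.9 + $15.4 = $614.6.
In a second-price auction your bid sets only whether you win, not what you pay, so bidding your true value is weakly dominant.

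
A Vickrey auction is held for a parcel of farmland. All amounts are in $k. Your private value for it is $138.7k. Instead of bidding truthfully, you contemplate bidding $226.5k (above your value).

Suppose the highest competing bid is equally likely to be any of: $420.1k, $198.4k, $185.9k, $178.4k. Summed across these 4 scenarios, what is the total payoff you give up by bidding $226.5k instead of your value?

$146.6k

The deviation costs you only when the competing bid falls strictly between $138.7k and $226.5k; elsewhere both bids give the same outcome.
$420.1k: outcomes coincide → loss $0k.
$198.4k: truthful payoff $0k, deviation payoff −$59.7k → loss $59.7k.
$185.9k: truthful payoff $0k, deviation payoff −$47.2k → loss $47.2k.
$178.4k: truthful payoff $0k, deviation payoff −$39.7k → loss $39.7k.
Total loss = $59.7k + $47.2k + $39.7k = $146.6k.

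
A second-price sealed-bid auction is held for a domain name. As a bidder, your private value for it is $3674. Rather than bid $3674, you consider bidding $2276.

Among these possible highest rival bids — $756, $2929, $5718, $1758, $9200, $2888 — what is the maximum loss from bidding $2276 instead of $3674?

$786

$756: same outcome either way → loss $0.
$2929: truthful gives $745, deviation gives $0 → loss $745.
$5718: same outcome either way → loss $0.
$1758: same outcome either way → loss $0.
$9200: same outcome either way → loss $0.
$2888: truthful gives $786, deviation gives $0 → loss $786.
Maximum loss: $786.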